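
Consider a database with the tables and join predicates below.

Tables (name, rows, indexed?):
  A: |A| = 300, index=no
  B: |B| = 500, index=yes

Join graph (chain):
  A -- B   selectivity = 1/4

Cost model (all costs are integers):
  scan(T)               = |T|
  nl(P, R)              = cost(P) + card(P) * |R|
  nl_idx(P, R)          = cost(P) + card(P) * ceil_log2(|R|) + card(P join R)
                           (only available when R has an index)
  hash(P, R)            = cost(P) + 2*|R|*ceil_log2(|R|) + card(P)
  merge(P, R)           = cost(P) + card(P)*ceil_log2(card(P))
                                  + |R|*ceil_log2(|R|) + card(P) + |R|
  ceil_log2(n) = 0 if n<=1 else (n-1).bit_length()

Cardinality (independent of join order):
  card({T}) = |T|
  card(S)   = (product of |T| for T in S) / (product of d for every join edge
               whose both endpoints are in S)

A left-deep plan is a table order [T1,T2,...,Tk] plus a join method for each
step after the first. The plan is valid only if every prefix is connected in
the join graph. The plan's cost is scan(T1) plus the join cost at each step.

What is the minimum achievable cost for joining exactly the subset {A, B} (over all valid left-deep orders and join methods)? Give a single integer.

Selinger DP over subsets of {A,B}:
  {A}: scan cost=300, card=300
  {B}: scan cost=500, card=500
  {AB}: card=37500; try (A,hash)→6400, (B,merge)→8300, (A,merge)→8500, (B,hash)→9600, (B,nl_idx)→40500, (B,nl)→150300 …(+1); best=6400 via (A,hash)

6400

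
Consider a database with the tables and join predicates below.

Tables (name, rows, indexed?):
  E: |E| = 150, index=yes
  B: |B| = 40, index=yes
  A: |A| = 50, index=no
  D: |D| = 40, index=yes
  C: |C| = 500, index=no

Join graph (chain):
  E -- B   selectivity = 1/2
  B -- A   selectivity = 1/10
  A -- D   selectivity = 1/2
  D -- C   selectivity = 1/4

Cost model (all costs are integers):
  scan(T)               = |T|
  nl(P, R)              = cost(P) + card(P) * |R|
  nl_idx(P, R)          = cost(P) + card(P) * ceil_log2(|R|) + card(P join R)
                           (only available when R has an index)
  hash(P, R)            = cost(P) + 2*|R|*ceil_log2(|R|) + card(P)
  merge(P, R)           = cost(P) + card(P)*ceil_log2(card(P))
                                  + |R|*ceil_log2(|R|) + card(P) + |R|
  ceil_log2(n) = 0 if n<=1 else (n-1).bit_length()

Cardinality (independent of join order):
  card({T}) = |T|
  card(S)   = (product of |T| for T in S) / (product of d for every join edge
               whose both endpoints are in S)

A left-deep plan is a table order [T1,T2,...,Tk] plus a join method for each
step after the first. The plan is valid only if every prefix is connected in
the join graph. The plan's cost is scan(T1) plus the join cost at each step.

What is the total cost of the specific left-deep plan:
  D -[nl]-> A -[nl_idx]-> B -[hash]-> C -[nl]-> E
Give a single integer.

75025040

step 1: scan D: cost=40, card=40
step 2: join A via nl
    card(P join A) = 40*50/(2) = 1000
    cost = 40 + 40*50 = 2040
step 3: join B via nl_idx
    card(P join B) = 1000*40/(10) = 4000
    cost = 2040 + 1000*6 + 4000 = 12040
step 4: join C via hash
    card(P join C) = 4000*500/(4) = 500000
    cost = 12040 + 2*500*9 + 4000 = 25040
step 5: join E via nl
    card(P join E) = 500000*150/(2) = 37500000
    cost = 25040 + 500000*150 = 75025040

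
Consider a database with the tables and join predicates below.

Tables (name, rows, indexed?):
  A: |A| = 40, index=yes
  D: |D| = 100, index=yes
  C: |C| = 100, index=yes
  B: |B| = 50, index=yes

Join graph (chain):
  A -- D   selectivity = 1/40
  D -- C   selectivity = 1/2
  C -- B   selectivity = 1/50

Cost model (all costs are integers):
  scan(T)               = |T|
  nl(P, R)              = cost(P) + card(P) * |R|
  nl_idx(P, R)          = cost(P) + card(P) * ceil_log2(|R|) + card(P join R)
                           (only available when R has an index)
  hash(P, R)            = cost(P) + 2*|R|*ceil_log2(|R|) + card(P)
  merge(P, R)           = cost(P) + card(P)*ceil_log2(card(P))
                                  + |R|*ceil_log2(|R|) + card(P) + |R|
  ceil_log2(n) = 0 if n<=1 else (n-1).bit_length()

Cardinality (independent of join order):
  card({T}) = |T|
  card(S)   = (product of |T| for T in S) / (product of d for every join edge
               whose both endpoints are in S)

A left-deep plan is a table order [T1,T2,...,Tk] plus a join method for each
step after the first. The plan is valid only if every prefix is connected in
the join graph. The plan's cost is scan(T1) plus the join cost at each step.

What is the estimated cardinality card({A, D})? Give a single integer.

100

Tables in S: A(40), D(100)
Edges inside S: A-D(d=40)
numerator = 40 * 100 = 4000
denominator = 40 = 40
card(S) = 4000 / 40 = 100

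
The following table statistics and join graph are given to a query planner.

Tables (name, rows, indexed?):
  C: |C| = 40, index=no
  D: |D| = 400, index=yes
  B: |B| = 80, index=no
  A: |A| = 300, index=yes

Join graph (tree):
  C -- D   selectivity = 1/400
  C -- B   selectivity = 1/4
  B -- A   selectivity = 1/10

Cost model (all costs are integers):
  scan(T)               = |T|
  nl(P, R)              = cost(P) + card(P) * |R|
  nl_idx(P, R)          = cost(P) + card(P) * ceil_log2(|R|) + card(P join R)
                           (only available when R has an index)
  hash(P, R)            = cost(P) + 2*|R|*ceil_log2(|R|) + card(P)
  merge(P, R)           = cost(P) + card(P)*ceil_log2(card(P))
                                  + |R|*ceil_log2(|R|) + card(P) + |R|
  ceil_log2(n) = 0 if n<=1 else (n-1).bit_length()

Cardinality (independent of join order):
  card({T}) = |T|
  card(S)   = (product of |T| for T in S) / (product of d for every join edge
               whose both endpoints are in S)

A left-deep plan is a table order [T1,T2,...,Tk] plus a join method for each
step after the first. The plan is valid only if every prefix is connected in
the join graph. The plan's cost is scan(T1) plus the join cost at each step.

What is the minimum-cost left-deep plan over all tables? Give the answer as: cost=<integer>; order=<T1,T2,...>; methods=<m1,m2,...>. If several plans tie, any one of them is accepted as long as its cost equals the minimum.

Selinger DP (subsets sized 1..n):
  {C}: scan cost=40, card=40
  {D}: scan cost=400, card=400
  {B}: scan cost=80, card=80
  {A}: scan cost=300, card=300
  {CD}: card=40; try (D,nl_idx)→440, (C,hash)→1280, (D,merge)→4320, (C,merge)→4680, (D,hash)→7280, (D,nl)→16040 …(+1); best=440 via (D,nl_idx)
  {BC}: card=800; try (C,hash)→640, (B,merge)→960, (C,merge)→1000, (B,hash)→1200, (B,nl)→3240, (C,nl)→3280; best=640 via (C,hash)
  {AB}: card=2400; try (B,hash)→1720, (A,nl_idx)→3200, (A,merge)→3720, (B,merge)→3940, (A,hash)→5560, (A,nl)→24080 …(+1); best=1720 via (B,hash)
  {BCD}: card=800; try (B,merge)→1360, (B,hash)→1600, (B,nl)→3640, (D,hash)→8640, (D,nl_idx)→8640, (D,merge)→13440 …(+1); best=1360 via (B,merge)
  {ABC}: card=24000; try (C,hash)→4600, (A,hash)→6840, (A,merge)→12440, (A,nl_idx)→31840, (C,merge)→33200, (C,nl)→97720 …(+1); best=4600 via (C,hash)
  {ABCD}: card=24000; try (A,hash)→7560, (A,merge)→13160, (A,nl_idx)→32560, (D,hash)→35800, (A,nl)→241360, (D,nl_idx)→244600 …(+2); best=7560 via (A,hash)

cost=7560; order=C,D,B,A; methods=nl_idx,merge,hash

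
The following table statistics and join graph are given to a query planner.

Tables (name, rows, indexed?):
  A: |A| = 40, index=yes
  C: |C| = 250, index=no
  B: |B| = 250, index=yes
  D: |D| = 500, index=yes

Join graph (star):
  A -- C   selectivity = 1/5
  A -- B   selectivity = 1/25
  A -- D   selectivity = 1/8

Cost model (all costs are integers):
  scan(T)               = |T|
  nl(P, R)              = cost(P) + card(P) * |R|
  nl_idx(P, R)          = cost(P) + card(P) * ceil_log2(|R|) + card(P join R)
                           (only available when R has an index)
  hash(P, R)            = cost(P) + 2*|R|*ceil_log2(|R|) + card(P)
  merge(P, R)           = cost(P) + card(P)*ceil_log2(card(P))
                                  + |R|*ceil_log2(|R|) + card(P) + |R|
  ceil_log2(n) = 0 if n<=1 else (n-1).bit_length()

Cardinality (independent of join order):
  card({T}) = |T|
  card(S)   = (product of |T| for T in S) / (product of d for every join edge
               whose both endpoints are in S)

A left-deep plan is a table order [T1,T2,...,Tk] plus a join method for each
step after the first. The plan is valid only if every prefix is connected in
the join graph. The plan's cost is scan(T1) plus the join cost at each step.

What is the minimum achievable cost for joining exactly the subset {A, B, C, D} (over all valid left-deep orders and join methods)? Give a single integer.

Selinger DP over subsets of {A,B,C,D}:
  {A}: scan cost=40, card=40
  {C}: scan cost=250, card=250
  {B}: scan cost=250, card=250
  {D}: scan cost=500, card=500
  {AC}: card=2000; try (A,hash)→980, (C,merge)→2570, (A,merge)→2780, (A,nl_idx)→3750, (C,hash)→4080, (C,nl)→10040 …(+1); best=980 via (A,hash)
  {AB}: card=400; try (B,nl_idx)→760, (A,hash)→980, (A,nl_idx)→2150, (B,merge)→2570, (A,merge)→2780, (B,hash)→4080 …(+2); best=760 via (B,nl_idx)
  {AD}: card=2500; try (A,hash)→1480, (D,nl_idx)→2900, (D,merge)→5320, (A,merge)→5780, (A,nl_idx)→6000, (D,hash)→9080 …(+2); best=1480 via (A,hash)
  {ABC}: card=20000; try (C,hash)→5160, (B,hash)→6980, (C,merge)→7010, (B,merge)→27230, (B,nl_idx)→36980, (C,nl)→100760 …(+1); best=5160 via (C,hash)
  {ACD}: card=125000; try (C,hash)→7980, (D,hash)→11980, (D,merge)→29980, (C,merge)→36230, (D,nl_idx)→143980, (C,nl)→626480 …(+1); best=7980 via (C,hash)
  {ABD}: card=25000; try (B,hash)→7980, (D,merge)→9760, (D,hash)→10160, (D,nl_idx)→29360, (B,merge)→36230, (B,nl_idx)→46480 …(+2); best=7980 via (B,hash)
  {ABCD}: card=1250000; try (D,hash)→34160, (C,hash)→36980, (B,hash)→136980, (D,merge)→330160, (C,merge)→410230, (D,nl_idx)→1435160 …(+5); best=34160 via (D,hash)

34160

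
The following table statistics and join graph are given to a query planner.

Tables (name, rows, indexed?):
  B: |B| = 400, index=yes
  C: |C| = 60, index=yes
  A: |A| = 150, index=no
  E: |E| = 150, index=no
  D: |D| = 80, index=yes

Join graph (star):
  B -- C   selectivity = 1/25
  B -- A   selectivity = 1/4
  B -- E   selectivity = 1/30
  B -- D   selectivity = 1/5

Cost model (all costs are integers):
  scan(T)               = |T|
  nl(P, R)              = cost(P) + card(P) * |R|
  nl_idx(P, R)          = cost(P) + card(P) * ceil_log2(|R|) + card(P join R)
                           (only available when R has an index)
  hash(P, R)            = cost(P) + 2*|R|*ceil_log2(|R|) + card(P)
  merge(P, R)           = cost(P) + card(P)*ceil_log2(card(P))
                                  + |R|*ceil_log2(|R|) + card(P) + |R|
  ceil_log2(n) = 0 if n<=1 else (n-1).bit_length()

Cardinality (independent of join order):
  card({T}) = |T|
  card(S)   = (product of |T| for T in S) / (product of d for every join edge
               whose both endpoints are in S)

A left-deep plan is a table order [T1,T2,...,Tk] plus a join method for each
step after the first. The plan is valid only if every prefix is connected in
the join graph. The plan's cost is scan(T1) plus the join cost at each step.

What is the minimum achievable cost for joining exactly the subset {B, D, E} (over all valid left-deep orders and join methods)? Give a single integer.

Selinger DP over subsets of {B,D,E}:
  {B}: scan cost=400, card=400
  {E}: scan cost=150, card=150
  {D}: scan cost=80, card=80
  {BE}: card=2000; try (E,hash)→3200, (B,nl_idx)→3500, (B,merge)→5500, (E,merge)→5750, (B,hash)→7500, (B,nl)→60150 …(+1); best=3200 via (E,hash)
  {BD}: card=6400; try (D,hash)→1920, (B,merge)→4720, (D,merge)→5040, (B,nl_idx)→7200, (B,hash)→7360, (D,nl_idx)→9600 …(+2); best=1920 via (D,hash)
  {BDE}: card=32000; try (D,hash)→6320, (E,hash)→10720, (D,merge)→27840, (D,nl_idx)→49200, (E,merge)→92870, (D,nl)→163200 …(+1); best=6320 via (D,hash)

6320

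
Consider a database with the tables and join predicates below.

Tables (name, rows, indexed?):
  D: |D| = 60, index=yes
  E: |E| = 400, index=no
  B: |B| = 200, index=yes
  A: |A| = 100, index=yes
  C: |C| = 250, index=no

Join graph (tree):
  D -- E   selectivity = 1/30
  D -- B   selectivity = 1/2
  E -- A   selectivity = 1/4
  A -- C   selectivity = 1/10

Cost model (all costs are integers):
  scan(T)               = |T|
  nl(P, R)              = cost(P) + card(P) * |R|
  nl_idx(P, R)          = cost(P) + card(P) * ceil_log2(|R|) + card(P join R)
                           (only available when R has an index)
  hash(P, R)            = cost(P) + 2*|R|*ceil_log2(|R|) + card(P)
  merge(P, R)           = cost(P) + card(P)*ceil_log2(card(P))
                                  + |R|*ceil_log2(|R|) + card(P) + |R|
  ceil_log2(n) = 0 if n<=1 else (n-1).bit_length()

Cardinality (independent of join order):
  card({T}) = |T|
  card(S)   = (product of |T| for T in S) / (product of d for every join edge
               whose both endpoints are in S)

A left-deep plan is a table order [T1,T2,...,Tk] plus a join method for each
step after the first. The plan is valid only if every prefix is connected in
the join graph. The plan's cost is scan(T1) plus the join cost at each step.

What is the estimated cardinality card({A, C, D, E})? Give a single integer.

500000

Tables in S: A(100), C(250), D(60), E(400)
Edges inside S: D-E(d=30), E-A(d=4), A-C(d=10)
numerator = 100 * 250 * 60 * 400 = 600000000
denominator = 30 * 4 * 10 = 1200
card(S) = 600000000 / 1200 = 500000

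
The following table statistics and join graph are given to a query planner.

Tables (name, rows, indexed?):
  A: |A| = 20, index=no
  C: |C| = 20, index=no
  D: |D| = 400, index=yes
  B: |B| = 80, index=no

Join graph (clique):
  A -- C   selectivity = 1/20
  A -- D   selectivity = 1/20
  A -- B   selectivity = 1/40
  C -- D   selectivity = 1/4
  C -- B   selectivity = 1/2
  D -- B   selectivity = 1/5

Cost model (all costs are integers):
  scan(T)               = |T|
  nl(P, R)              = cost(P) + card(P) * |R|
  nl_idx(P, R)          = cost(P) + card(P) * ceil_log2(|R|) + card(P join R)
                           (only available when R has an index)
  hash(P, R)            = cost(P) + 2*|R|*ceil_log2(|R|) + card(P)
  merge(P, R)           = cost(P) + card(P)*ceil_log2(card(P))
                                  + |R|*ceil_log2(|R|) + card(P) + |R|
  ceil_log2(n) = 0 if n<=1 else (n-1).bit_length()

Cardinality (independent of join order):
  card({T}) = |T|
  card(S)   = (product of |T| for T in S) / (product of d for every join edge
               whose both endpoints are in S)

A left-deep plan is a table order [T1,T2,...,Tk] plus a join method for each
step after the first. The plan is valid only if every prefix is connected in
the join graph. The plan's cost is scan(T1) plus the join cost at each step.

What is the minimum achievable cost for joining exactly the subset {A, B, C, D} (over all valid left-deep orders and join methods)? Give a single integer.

Selinger DP over subsets of {A,B,C,D}:
  {A}: scan cost=20, card=20
  {C}: scan cost=20, card=20
  {D}: scan cost=400, card=400
  {B}: scan cost=80, card=80
  {AC}: card=20; try (C,hash)→240, (A,hash)→240, (C,merge)→260, (A,merge)→260, (C,nl)→420, (A,nl)→420; best=240 via (C,hash)
  {AD}: card=400; try (D,nl_idx)→600, (A,hash)→1000, (D,merge)→4140, (A,merge)→4520, (D,hash)→7240, (D,nl)→8020 …(+1); best=600 via (D,nl_idx)
  {AB}: card=40; try (A,hash)→360, (B,merge)→780, (A,merge)→840, (B,hash)→1160, (B,nl)→1620, (A,nl)→1680; best=360 via (A,hash)
  {CD}: card=2000; try (C,hash)→1000, (D,nl_idx)→2200, (D,merge)→4140, (C,merge)→4520, (D,hash)→7240, (D,nl)→8020 …(+1); best=1000 via (C,hash)
  {BC}: card=800; try (C,hash)→360, (B,merge)→780, (C,merge)→840, (B,hash)→1160, (B,nl)→1620, (C,nl)→1680; best=360 via (C,hash)
  {BD}: card=6400; try (B,hash)→1920, (D,merge)→4720, (B,merge)→5040, (D,nl_idx)→7200, (D,hash)→7360, (D,nl)→32080 …(+1); best=1920 via (B,hash)
  {ACD}: card=100; try (D,nl_idx)→520, (C,hash)→1200, (A,hash)→3200, (D,merge)→4360, (C,merge)→4720, (D,hash)→7460 …(+4); best=520 via (D,nl_idx)
  {ABC}: card=20; try (C,hash)→600, (C,merge)→760, (B,merge)→1000, (C,nl)→1160, (A,hash)→1360, (B,hash)→1380 …(+3); best=600 via (C,hash)
  {ABD}: card=160; try (D,nl_idx)→880, (B,hash)→2120, (D,merge)→4640, (B,merge)→5240, (D,hash)→7600, (A,hash)→8520 …(+4); best=880 via (D,nl_idx)
  {BCD}: card=16000; try (B,hash)→4120, (D,hash)→8360, (C,hash)→8520, (D,merge)→13160, (D,nl_idx)→23560, (B,merge)→25640 …(+4); best=4120 via (B,hash)
  {ABCD}: card=20; try (D,nl_idx)→800, (C,hash)→1240, (B,hash)→1740, (B,merge)→1960, (C,merge)→2440, (C,nl)→4080 …(+7); best=800 via (D,nl_idx)

800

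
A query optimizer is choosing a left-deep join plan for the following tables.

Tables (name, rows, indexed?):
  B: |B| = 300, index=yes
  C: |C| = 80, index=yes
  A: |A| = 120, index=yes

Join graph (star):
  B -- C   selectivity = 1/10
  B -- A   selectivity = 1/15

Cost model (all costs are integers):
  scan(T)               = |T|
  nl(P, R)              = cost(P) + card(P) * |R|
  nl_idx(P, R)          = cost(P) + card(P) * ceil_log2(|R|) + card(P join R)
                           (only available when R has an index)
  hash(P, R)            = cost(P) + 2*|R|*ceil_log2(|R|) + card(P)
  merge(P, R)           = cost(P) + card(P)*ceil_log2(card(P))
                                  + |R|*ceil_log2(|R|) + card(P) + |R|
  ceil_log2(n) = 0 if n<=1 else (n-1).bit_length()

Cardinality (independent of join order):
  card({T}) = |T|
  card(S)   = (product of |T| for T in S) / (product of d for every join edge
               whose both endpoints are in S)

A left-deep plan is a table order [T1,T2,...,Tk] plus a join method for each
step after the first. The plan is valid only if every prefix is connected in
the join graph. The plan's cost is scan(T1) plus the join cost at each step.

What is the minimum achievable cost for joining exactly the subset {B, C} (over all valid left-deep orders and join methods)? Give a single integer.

Selinger DP over subsets of {B,C}:
  {B}: scan cost=300, card=300
  {C}: scan cost=80, card=80
  {BC}: card=2400; try (C,hash)→1720, (B,nl_idx)→3200, (B,merge)→3720, (C,merge)→3940, (C,nl_idx)→4800, (B,hash)→5560 …(+2); best=1720 via (C,hash)

1720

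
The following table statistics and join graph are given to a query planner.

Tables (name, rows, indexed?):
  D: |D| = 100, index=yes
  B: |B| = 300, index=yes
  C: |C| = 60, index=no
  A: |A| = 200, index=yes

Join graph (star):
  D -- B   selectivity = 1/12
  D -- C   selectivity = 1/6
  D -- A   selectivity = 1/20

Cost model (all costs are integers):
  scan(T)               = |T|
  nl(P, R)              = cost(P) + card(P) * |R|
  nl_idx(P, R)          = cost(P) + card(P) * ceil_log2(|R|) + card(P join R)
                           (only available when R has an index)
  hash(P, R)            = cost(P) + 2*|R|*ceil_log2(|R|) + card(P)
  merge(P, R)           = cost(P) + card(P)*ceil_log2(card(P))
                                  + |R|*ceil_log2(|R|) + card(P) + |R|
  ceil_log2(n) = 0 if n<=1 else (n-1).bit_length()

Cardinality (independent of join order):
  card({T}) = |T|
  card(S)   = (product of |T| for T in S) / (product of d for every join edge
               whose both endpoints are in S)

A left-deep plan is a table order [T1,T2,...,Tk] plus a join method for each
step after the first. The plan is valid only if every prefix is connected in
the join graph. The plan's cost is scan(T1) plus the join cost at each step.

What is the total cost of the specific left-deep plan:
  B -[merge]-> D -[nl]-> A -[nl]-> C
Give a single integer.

step 1: scan B: cost=300, card=300
step 2: join D via merge
    card(P join D) = 300*100/(12) = 2500
    cost = 300 + 300*9 + 100*7 + 300 + 100 = 4100
step 3: join A via nl
    card(P join A) = 2500*200/(20) = 25000
    cost = 4100 + 2500*200 = 504100
step 4: join C via nl
    card(P join C) = 25000*60/(6) = 250000
    cost = 504100 + 25000*60 = 2004100

2004100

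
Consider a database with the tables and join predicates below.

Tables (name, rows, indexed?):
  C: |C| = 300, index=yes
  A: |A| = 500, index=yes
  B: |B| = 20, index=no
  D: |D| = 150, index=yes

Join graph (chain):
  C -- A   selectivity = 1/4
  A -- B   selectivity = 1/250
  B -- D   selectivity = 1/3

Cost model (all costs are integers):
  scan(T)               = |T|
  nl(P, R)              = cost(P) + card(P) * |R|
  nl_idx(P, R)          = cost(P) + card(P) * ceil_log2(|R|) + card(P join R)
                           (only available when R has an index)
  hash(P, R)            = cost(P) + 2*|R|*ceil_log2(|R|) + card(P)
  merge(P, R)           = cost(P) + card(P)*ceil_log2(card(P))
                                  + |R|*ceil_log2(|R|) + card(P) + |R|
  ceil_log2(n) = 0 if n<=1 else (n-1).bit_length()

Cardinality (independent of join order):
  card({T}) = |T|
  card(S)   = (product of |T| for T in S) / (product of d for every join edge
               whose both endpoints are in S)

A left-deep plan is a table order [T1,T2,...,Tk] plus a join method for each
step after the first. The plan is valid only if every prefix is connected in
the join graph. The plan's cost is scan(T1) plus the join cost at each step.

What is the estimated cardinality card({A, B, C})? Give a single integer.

Tables in S: A(500), B(20), C(300)
Edges inside S: C-A(d=4), A-B(d=250)
numerator = 500 * 20 * 300 = 3000000
denominator = 4 * 250 = 1000
card(S) = 3000000 / 1000 = 3000

3000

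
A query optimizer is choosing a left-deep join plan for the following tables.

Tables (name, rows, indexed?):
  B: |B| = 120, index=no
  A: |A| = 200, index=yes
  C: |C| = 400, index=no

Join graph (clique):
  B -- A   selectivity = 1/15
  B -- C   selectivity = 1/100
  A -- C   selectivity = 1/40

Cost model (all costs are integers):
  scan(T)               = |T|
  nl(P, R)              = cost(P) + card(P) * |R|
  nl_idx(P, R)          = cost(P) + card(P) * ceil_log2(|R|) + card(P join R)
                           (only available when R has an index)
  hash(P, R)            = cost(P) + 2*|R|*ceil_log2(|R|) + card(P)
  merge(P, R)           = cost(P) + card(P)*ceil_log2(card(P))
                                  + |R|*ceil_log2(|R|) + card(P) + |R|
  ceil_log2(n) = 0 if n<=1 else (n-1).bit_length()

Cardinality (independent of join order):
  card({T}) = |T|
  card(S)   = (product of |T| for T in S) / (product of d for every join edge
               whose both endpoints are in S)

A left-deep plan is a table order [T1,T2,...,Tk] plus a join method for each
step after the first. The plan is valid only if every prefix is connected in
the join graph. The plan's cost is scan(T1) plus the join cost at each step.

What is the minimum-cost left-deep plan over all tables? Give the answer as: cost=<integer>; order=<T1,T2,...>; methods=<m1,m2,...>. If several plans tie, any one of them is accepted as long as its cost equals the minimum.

Selinger DP (subsets sized 1..n):
  {B}: scan cost=120, card=120
  {A}: scan cost=200, card=200
  {C}: scan cost=400, card=400
  {AB}: card=1600; try (B,hash)→2080, (A,nl_idx)→2680, (A,merge)→2880, (B,merge)→2960, (A,hash)→3440, (A,nl)→24120 …(+1); best=2080 via (B,hash)
  {BC}: card=480; try (B,hash)→2480, (C,merge)→5080, (B,merge)→5360, (C,hash)→7440, (C,nl)→48120, (B,nl)→48400; best=2480 via (B,hash)
  {AC}: card=2000; try (A,hash)→4000, (A,nl_idx)→5600, (C,merge)→6000, (A,merge)→6200, (C,hash)→7600, (C,nl)→80200 …(+1); best=4000 via (A,hash)
  {ABC}: card=160; try (A,hash)→6160, (A,nl_idx)→6480, (B,hash)→7680, (A,merge)→9080, (C,hash)→10880, (C,merge)→25280 …(+4); best=6160 via (A,hash)

cost=6160; order=C,B,A; methods=hash,hash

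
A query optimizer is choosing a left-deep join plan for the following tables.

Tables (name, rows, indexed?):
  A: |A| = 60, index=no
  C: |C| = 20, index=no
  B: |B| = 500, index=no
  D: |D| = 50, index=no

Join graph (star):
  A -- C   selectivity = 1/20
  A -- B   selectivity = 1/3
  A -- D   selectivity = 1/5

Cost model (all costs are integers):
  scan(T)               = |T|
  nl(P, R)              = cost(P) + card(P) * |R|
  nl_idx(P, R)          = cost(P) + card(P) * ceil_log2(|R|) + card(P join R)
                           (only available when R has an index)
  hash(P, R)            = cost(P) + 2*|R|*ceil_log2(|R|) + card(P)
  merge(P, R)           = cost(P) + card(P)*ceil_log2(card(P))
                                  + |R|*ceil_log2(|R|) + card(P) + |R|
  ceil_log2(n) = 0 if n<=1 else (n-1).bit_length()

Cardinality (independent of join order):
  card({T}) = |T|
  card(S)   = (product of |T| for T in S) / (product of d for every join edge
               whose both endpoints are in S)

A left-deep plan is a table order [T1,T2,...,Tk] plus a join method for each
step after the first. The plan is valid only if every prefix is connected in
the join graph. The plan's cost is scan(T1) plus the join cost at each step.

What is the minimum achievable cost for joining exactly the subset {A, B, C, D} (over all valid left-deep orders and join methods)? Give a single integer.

Selinger DP over subsets of {A,B,C,D}:
  {A}: scan cost=60, card=60
  {C}: scan cost=20, card=20
  {B}: scan cost=500, card=500
  {D}: scan cost=50, card=50
  {AC}: card=60; try (C,hash)→320, (A,merge)→560, (C,merge)→600, (A,hash)→760, (A,nl)→1220, (C,nl)→1260; best=320 via (C,hash)
  {AB}: card=10000; try (A,hash)→1720, (B,merge)→5480, (A,merge)→5920, (B,hash)→9120, (B,nl)→30060, (A,nl)→30500; best=1720 via (A,hash)
  {AD}: card=600; try (D,hash)→720, (A,hash)→820, (A,merge)→820, (D,merge)→830, (A,nl)→3050, (D,nl)→3060; best=720 via (D,hash)
  {ABC}: card=10000; try (B,merge)→5740, (B,hash)→9380, (C,hash)→11920, (B,nl)→30320, (C,merge)→151840, (C,nl)→201720; best=5740 via (B,merge)
  {ACD}: card=600; try (D,hash)→980, (D,merge)→1090, (C,hash)→1520, (D,nl)→3320, (C,merge)→7440, (C,nl)→12720; best=980 via (D,hash)
  {ABD}: card=100000; try (B,hash)→10320, (D,hash)→12320, (B,merge)→12320, (D,merge)→152070, (B,nl)→300720, (D,nl)→501720; best=10320 via (B,hash)
  {ABCD}: card=100000; try (B,hash)→10580, (B,merge)→12580, (D,hash)→16340, (C,hash)→110520, (D,merge)→156090, (B,nl)→300980 …(+3); best=10580 via (B,hash)

10580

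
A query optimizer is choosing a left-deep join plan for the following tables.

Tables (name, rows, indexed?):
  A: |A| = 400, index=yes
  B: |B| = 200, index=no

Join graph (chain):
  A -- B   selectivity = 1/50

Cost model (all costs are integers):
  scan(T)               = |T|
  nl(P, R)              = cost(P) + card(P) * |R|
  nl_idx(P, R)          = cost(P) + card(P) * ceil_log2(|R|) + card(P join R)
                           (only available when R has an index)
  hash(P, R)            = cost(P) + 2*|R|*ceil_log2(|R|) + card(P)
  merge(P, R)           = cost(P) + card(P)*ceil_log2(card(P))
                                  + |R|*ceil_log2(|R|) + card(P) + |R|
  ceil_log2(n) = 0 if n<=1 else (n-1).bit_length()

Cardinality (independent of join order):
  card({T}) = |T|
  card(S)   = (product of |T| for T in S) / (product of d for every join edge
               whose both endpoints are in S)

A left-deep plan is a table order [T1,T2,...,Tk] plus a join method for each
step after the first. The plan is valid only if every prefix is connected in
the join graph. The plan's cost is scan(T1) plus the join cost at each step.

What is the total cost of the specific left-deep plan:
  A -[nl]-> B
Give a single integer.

80400

step 1: scan A: cost=400, card=400
step 2: join B via nl
    card(P join B) = 400*200/(50) = 1600
    cost = 400 + 400*200 = 80400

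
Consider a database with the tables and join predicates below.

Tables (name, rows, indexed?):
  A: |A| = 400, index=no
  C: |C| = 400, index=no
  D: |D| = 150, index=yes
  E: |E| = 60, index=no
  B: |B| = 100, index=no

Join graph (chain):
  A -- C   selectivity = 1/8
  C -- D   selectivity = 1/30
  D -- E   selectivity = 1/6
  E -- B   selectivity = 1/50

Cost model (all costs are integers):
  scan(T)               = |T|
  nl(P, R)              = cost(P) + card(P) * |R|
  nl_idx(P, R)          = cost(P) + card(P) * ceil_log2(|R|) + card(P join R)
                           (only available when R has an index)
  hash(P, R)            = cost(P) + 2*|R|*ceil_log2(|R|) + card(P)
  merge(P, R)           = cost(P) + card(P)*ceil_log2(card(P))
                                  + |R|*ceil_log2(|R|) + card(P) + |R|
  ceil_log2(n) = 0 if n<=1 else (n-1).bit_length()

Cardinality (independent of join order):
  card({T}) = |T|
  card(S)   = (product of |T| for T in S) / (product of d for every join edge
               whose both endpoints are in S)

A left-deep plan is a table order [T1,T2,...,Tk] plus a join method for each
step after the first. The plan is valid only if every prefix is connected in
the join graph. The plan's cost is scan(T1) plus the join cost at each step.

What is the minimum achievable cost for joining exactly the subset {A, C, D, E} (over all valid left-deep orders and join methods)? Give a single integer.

33120

Selinger DP over subsets of {A,C,D,E}:
  {A}: scan cost=400, card=400
  {C}: scan cost=400, card=400
  {D}: scan cost=150, card=150
  {E}: scan cost=60, card=60
  {AC}: card=20000; try (C,hash)→8000, (A,hash)→8000, (C,merge)→8400, (A,merge)→8400, (C,nl)→160400, (A,nl)→160400; best=8000 via (C,hash)
  {CD}: card=2000; try (D,hash)→3200, (C,merge)→5500, (D,nl_idx)→5600, (D,merge)→5750, (C,hash)→7500, (C,nl)→60150 …(+1); best=3200 via (D,hash)
  {DE}: card=1500; try (E,hash)→1020, (D,merge)→1830, (E,merge)→1920, (D,nl_idx)→2040, (D,hash)→2520, (D,nl)→9060 …(+1); best=1020 via (E,hash)
  {ACD}: card=100000; try (A,hash)→12400, (D,hash)→30400, (A,merge)→31200, (D,nl_idx)→268000, (D,merge)→329350, (A,nl)→803200 …(+1); best=12400 via (A,hash)
  {CDE}: card=20000; try (E,hash)→5920, (C,hash)→9720, (C,merge)→23020, (E,merge)→27620, (E,nl)→123200, (C,nl)→601020; best=5920 via (E,hash)
  {ACDE}: card=1000000; try (A,hash)→33120, (E,hash)→113120, (A,merge)→329920, (E,merge)→1812820, (E,nl)→6012400, (A,nl)→8005920; best=33120 via (A,hash)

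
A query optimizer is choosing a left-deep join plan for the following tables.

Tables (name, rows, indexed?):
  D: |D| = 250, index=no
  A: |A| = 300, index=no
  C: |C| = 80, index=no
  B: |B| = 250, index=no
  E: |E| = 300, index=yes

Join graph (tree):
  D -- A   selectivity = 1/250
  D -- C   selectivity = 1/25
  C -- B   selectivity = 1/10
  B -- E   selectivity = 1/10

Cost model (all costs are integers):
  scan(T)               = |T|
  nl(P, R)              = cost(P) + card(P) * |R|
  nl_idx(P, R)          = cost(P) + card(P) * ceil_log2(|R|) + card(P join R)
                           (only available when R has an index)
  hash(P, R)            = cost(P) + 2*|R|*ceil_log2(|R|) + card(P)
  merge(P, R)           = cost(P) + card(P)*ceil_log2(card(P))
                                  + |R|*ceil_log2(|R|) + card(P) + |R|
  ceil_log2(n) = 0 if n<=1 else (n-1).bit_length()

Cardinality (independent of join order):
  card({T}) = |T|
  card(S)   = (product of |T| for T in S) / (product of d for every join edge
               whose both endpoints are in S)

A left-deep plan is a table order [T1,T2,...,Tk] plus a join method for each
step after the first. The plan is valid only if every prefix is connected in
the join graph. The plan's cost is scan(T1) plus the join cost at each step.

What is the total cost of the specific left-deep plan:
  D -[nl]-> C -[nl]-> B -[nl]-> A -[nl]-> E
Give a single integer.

step 1: scan D: cost=250, card=250
step 2: join C via nl
    card(P join C) = 250*80/(25) = 800
    cost = 250 + 250*80 = 20250
step 3: join B via nl
    card(P join B) = 800*250/(10) = 20000
    cost = 20250 + 800*250 = 220250
step 4: join A via nl
    card(P join A) = 20000*300/(250) = 24000
    cost = 220250 + 20000*300 = 6220250
step 5: join E via nl
    card(P join E) = 24000*300/(10) = 720000
    cost = 6220250 + 24000*300 = 13420250

13420250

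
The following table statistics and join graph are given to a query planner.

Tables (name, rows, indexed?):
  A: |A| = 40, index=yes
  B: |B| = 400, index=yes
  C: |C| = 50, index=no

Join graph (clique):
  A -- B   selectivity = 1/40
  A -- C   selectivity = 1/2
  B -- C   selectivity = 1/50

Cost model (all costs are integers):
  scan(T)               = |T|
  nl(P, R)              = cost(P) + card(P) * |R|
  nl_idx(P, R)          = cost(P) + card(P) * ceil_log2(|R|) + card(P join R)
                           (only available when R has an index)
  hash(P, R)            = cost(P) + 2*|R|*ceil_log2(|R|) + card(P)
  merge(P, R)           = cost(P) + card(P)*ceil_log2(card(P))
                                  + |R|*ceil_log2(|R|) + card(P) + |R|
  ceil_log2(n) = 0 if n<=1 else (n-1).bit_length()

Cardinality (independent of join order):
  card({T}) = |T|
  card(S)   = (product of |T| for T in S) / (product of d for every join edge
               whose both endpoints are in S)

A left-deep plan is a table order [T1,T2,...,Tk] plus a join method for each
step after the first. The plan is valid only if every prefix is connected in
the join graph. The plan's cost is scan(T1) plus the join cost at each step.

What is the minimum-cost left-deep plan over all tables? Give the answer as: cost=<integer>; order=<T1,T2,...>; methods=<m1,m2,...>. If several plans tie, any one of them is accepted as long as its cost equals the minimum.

cost=1780; order=C,B,A; methods=nl_idx,hash

Selinger DP (subsets sized 1..n):
  {A}: scan cost=40, card=40
  {B}: scan cost=400, card=400
  {C}: scan cost=50, card=50
  {AB}: card=400; try (B,nl_idx)→800, (A,hash)→1280, (A,nl_idx)→3200, (B,merge)→4320, (A,merge)→4680, (B,hash)→7280 …(+2); best=800 via (B,nl_idx)
  {AC}: card=1000; try (A,hash)→580, (C,merge)→670, (C,hash)→680, (A,merge)→680, (A,nl_idx)→1350, (C,nl)→2040 …(+1); best=580 via (A,hash)
  {BC}: card=400; try (B,nl_idx)→900, (C,hash)→1400, (B,merge)→4400, (C,merge)→4750, (B,hash)→7300, (B,nl)→20050 …(+1); best=900 via (B,nl_idx)
  {ABC}: card=200; try (A,hash)→1780, (C,hash)→1800, (A,nl_idx)→3500, (C,merge)→5150, (A,merge)→5180, (B,hash)→8780 …(+5); best=1780 via (A,hash)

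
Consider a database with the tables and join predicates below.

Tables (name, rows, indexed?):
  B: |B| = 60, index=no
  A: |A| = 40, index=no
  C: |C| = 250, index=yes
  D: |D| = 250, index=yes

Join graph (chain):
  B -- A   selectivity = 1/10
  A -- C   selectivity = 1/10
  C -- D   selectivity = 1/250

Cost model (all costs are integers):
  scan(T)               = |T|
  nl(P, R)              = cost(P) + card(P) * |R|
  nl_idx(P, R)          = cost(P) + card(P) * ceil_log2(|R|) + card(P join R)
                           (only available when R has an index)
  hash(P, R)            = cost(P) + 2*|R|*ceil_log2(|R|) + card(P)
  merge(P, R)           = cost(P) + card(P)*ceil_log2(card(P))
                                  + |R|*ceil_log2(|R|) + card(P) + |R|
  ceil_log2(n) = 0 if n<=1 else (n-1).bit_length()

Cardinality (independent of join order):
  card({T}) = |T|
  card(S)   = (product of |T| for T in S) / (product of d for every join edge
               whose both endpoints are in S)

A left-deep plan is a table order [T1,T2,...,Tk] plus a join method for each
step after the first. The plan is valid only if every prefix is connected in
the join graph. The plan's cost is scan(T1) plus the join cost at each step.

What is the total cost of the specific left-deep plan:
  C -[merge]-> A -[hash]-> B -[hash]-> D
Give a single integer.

14500

step 1: scan C: cost=250, card=250
step 2: join A via merge
    card(P join A) = 250*40/(10) = 1000
    cost = 250 + 250*8 + 40*6 + 250 + 40 = 2780
step 3: join B via hash
    card(P join B) = 1000*60/(10) = 6000
    cost = 2780 + 2*60*6 + 1000 = 4500
step 4: join D via hash
    card(P join D) = 6000*250/(250) = 6000
    cost = 4500 + 2*250*8 + 6000 = 14500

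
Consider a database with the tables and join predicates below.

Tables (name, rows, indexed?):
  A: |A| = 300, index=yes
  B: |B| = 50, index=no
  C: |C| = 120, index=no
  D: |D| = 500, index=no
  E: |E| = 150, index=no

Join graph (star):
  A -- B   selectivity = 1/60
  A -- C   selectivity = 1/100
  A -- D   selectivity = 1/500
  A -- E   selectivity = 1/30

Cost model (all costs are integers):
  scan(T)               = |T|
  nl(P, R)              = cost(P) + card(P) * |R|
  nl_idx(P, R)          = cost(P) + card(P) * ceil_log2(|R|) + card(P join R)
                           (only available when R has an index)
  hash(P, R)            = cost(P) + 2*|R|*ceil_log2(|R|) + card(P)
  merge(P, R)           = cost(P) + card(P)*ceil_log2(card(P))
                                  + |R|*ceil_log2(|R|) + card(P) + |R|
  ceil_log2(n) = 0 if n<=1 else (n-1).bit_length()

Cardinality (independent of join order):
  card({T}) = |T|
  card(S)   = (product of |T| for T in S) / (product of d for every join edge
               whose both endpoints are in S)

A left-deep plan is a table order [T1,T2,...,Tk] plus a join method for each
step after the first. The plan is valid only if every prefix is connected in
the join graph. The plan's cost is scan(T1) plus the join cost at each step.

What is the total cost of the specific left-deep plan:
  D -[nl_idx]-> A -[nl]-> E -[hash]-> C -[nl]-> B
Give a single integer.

step 1: scan D: cost=500, card=500
step 2: join A via nl_idx
    card(P join A) = 500*300/(500) = 300
    cost = 500 + 500*9 + 300 = 5300
step 3: join E via nl
    card(P join E) = 300*150/(30) = 1500
    cost = 5300 + 300*150 = 50300
step 4: join C via hash
    card(P join C) = 1500*120/(100) = 1800
    cost = 50300 + 2*120*7 + 1500 = 53480
step 5: join B via nl
    card(P join B) = 1800*50/(60) = 1500
    cost = 53480 + 1800*50 = 143480

143480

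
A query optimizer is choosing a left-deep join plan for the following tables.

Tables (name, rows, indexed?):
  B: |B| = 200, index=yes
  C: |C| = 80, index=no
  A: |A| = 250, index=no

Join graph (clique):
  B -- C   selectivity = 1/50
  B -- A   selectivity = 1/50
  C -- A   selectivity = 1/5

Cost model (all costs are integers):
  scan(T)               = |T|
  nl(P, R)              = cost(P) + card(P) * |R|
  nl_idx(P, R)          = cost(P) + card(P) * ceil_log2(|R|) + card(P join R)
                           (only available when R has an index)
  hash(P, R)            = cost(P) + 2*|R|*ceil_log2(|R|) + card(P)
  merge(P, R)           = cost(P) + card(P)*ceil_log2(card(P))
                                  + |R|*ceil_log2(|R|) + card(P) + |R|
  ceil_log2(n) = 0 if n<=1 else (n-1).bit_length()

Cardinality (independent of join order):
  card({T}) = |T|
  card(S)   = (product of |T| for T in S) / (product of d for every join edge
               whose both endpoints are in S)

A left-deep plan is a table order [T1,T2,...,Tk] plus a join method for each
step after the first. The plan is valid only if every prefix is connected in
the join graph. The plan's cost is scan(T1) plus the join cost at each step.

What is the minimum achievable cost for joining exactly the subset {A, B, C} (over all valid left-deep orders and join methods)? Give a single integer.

5360

Selinger DP over subsets of {A,B,C}:
  {B}: scan cost=200, card=200
  {C}: scan cost=80, card=80
  {A}: scan cost=250, card=250
  {BC}: card=320; try (B,nl_idx)→1040, (C,hash)→1520, (B,merge)→2520, (C,merge)→2640, (B,hash)→3360, (B,nl)→16080 …(+1); best=1040 via (B,nl_idx)
  {AB}: card=1000; try (B,nl_idx)→3250, (B,hash)→3700, (A,merge)→4250, (B,merge)→4300, (A,hash)→4400, (A,nl)→50200 …(+1); best=3250 via (B,nl_idx)
  {AC}: card=4000; try (C,hash)→1620, (A,merge)→2970, (C,merge)→3140, (A,hash)→4160, (A,nl)→20080, (C,nl)→20250; best=1620 via (C,hash)
  {ABC}: card=320; try (A,hash)→5360, (C,hash)→5370, (A,merge)→6490, (B,hash)→8820, (C,merge)→14890, (B,nl_idx)→33940 …(+4); best=5360 via (A,hash)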